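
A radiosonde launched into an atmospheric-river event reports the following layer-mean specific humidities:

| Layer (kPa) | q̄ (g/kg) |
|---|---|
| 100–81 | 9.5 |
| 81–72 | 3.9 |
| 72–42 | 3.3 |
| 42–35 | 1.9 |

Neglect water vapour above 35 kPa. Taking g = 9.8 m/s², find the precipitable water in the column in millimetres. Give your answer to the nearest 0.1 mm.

PW ≈ 33.5 mm

Precipitable water is the column-integrated vapour mass per unit area: PW = (1/g) Σ q̄ Δp, with q in kg/kg and Δp in Pa (1 kg/m² of water = 1 mm).
Layer 100–81 kPa: Δp = 190 hPa = 19000 Pa, q̄ = 0.0095 kg/kg → 0.0095 × 19000 / 9.8 = 18.42 mm
Layer 81–72 kPa: Δp = 90 hPa = 9000 Pa, q̄ = 0.0039 kg/kg → 0.0039 × 9000 / 9.8 = 3.58 mm
Layer 72–42 kPa: Δp = 300 hPa = 30000 Pa, q̄ = 0.0033 kg/kg → 0.0033 × 30000 / 9.8 = 10.10 mm
Layer 42–35 kPa: Δp = 70 hPa = 7000 Pa, q̄ = 0.0019 kg/kg → 0.0019 × 7000 / 9.8 = 1.36 mm
PW = 18.42 + 3.58 + 10.10 + 1.36 = 33.46 ≈ 33.5 mm.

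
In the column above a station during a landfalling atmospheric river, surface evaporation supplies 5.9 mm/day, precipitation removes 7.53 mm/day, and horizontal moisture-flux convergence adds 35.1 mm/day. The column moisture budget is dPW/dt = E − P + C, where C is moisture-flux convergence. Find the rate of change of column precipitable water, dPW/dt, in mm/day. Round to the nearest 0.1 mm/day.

dPW/dt ≈ 33.5 mm/day

dPW/dt = E − P + C = 5.9 − 7.53 + (35.1) = 33.5 mm/day.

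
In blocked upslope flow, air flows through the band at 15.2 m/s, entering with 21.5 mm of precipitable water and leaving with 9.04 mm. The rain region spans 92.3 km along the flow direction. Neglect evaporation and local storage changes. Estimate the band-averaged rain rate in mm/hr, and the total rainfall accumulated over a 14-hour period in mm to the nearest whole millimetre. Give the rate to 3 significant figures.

R ≈ 7.39 mm/hr; total ≈ 103 mm

Column moisture flux per unit crosswind length is F = V × PW.
Inflow: F_in = 15.2 × 21.5 = 326.8 mm·m/s
Outflow: F_out = 15.2 × 9.04 = 137.408 mm·m/s
Steady-state rate R = (F_in − F_out)/L = (326.8 − 137.408) / 92300 m = 2.052e-03 mm/s.
R = 2.052e-03 × 3600 = 7.39 mm/hr.
Over 14 h: total = 7.39 × 14 = 103.46 ≈ 103 mm.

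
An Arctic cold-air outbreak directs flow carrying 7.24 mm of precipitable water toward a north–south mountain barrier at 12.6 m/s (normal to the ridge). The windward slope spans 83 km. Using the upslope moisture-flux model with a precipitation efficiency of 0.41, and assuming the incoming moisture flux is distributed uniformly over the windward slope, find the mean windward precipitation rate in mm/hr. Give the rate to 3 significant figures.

Incoming column moisture flux per unit ridge length: F = V × PW = 12.6 × 7.24 = 91.224 mm·m/s.
Spread over the 83 km slope with efficiency ε = 0.41: R = ε·F/W = 0.41 × 91.224 / 83000 m = 4.506e-04 mm/s.
R = 4.506e-04 × 3600 = 1.62 mm/hr.

R ≈ 1.62 mm/hr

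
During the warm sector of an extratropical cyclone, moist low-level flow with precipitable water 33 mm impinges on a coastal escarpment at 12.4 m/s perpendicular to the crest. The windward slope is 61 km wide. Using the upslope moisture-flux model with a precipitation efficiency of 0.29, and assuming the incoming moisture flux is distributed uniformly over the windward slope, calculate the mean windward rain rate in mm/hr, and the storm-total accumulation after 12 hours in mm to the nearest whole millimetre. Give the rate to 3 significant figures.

Incoming column moisture flux per unit ridge length: F = V × PW = 12.4 × 33 = 409.2 mm·m/s.
Spread over the 61 km slope with efficiency ε = 0.29: R = ε·F/W = 0.29 × 409.2 / 61000 m = 1.945e-03 mm/s.
R = 1.945e-03 × 3600 = 7.00 mm/hr.
Over 12 h: total = 7.00 × 12 = 84 mm.

R ≈ 7.00 mm/hr; total ≈ 84 mm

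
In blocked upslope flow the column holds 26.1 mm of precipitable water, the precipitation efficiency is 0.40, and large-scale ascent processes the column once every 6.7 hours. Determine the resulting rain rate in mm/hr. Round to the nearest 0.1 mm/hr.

Each overturning extracts ε × PW = 0.40 × 26.1 = 10.44 mm.
Rate = ε·PW / τ = 10.44 / 6.7 h = 1.6 mm/hr.

R ≈ 1.6 mm/hr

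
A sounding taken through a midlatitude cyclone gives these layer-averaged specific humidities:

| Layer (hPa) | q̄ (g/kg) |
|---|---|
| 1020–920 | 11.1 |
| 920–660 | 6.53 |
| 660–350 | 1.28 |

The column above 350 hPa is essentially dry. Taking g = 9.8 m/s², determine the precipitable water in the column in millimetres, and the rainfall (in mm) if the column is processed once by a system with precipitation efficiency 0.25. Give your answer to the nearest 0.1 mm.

PW ≈ 32.7 mm; rainfall ≈ 8.2 mm

Precipitable water is the column-integrated vapour mass per unit area: PW = (1/g) Σ q̄ Δp, with q in kg/kg and Δp in Pa (1 kg/m² of water = 1 mm).
Layer 1020–920 hPa: Δp = 100 hPa = 10000 Pa, q̄ = 0.0111 kg/kg → 0.0111 × 10000 / 9.8 = 11.33 mm
Layer 920–660 hPa: Δp = 260 hPa = 26000 Pa, q̄ = 0.00653 kg/kg → 0.00653 × 26000 / 9.8 = 17.32 mm
Layer 660–350 hPa: Δp = 310 hPa = 31000 Pa, q̄ = 0.00128 kg/kg → 0.00128 × 31000 / 9.8 = 4.05 mm
PW = 11.33 + 17.32 + 4.05 = 32.70 ≈ 32.7 mm.
Rainfall = ε × PW = 0.25 × 32.7 = 8.2 mm.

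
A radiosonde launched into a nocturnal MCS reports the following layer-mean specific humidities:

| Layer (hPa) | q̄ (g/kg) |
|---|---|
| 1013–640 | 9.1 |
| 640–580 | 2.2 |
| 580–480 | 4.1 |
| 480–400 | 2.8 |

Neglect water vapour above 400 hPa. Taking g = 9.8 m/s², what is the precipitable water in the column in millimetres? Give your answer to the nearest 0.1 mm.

PW ≈ 42.5 mm

Precipitable water is the column-integrated vapour mass per unit area: PW = (1/g) Σ q̄ Δp, with q in kg/kg and Δp in Pa (1 kg/m² of water = 1 mm).
Layer 1013–640 hPa: Δp = 373 hPa = 37300 Pa, q̄ = 0.0091 kg/kg → 0.0091 × 37300 / 9.8 = 34.64 mm
Layer 640–580 hPa: Δp = 60 hPa = 6000 Pa, q̄ = 0.0022 kg/kg → 0.0022 × 6000 / 9.8 = 1.35 mm
Layer 580–480 hPa: Δp = 100 hPa = 10000 Pa, q̄ = 0.0041 kg/kg → 0.0041 × 10000 / 9.8 = 4.18 mm
Layer 480–400 hPa: Δp = 80 hPa = 8000 Pa, q̄ = 0.0028 kg/kg → 0.0028 × 8000 / 9.8 = 2.29 mm
PW = 34.64 + 1.35 + 4.18 + 2.29 = 42.46 ≈ 42.5 mm.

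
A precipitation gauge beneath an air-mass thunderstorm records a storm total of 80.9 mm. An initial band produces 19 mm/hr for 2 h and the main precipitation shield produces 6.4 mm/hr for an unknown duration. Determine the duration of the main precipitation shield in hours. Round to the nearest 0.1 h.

Known phases: 19 × 2 = 38 mm.
Remaining depth = 80.9 − 38 = 42.9 mm.
Duration = 42.9 / 6.4 = 6.7 h.

duration ≈ 6.7 h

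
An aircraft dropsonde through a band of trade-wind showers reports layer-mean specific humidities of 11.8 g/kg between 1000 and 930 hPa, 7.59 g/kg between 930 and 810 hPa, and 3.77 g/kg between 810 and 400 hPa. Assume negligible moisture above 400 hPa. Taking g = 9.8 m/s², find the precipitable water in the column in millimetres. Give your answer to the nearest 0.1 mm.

PW ≈ 33.5 mm

Precipitable water is the column-integrated vapour mass per unit area: PW = (1/g) Σ q̄ Δp, with q in kg/kg and Δp in Pa (1 kg/m² of water = 1 mm).
Layer 1000–930 hPa: Δp = 70 hPa = 7000 Pa, q̄ = 0.0118 kg/kg → 0.0118 × 7000 / 9.8 = 8.43 mm
Layer 930–810 hPa: Δp = 120 hPa = 12000 Pa, q̄ = 0.00759 kg/kg → 0.00759 × 12000 / 9.8 = 9.29 mm
Layer 810–400 hPa: Δp = 410 hPa = 41000 Pa, q̄ = 0.00377 kg/kg → 0.00377 × 41000 / 9.8 = 15.77 mm
PW = 8.43 + 9.29 + 15.77 = 33.49 ≈ 33.5 mm.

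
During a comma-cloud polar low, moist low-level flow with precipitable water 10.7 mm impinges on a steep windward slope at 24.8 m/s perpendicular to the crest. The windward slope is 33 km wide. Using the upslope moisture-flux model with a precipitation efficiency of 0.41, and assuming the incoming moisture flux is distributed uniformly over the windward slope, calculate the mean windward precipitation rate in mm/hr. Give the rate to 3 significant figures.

R ≈ 11.9 mm/hr

Incoming column moisture flux per unit ridge length: F = V × PW = 24.8 × 10.7 = 265.36 mm·m/s.
Spread over the 33 km slope with efficiency ε = 0.41: R = ε·F/W = 0.41 × 265.36 / 33000 m = 3.297e-03 mm/s.
R = 3.297e-03 × 3600 = 11.9 mm/hr.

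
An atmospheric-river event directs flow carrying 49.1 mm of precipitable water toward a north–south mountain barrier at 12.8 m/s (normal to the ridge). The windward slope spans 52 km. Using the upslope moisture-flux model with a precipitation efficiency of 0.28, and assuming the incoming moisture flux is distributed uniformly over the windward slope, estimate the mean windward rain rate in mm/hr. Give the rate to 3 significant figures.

Incoming column moisture flux per unit ridge length: F = V × PW = 12.8 × 49.1 = 628.48 mm·m/s.
Spread over the 52 km slope with efficiency ε = 0.28: R = ε·F/W = 0.28 × 628.48 / 52000 m = 3.384e-03 mm/s.
R = 3.384e-03 × 3600 = 12.2 mm/hr.

R ≈ 12.2 mm/hr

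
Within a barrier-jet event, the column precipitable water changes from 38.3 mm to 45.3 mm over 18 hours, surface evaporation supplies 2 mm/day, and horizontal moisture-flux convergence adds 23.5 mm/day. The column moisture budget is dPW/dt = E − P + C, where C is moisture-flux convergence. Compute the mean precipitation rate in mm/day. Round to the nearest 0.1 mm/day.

P ≈ 16.2 mm/day

dPW/dt = (45.3 − 38.3) mm / (18/24 day) = +9.333 mm/day.
P = E + C − dPW/dt = 2 + (23.5) − (+9.333) = 16.2 mm/day.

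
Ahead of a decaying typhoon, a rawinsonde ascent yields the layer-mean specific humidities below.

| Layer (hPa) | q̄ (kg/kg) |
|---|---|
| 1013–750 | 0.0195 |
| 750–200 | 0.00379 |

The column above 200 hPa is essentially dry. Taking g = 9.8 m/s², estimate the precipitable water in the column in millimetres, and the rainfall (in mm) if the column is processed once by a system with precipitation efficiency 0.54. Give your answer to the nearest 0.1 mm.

Precipitable water is the column-integrated vapour mass per unit area: PW = (1/g) Σ q̄ Δp, with q in kg/kg and Δp in Pa (1 kg/m² of water = 1 mm).
Layer 1013–750 hPa: Δp = 263 hPa = 26300 Pa, q̄ = 0.0195 kg/kg → 0.0195 × 26300 / 9.8 = 52.33 mm
Layer 750–200 hPa: Δp = 550 hPa = 55000 Pa, q̄ = 0.00379 kg/kg → 0.00379 × 55000 / 9.8 = 21.27 mm
PW = 52.33 + 21.27 = 73.60 ≈ 73.6 mm.
Rainfall = ε × PW = 0.54 × 73.6 = 39.7 mm.

PW ≈ 73.6 mm; rainfall ≈ 39.7 mm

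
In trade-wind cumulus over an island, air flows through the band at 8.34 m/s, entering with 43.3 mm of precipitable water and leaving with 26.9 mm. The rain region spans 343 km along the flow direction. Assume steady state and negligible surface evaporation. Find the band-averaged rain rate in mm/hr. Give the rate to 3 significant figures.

Column moisture flux per unit crosswind length is F = V × PW.
Inflow: F_in = 8.34 × 43.3 = 361.122 mm·m/s
Outflow: F_out = 8.34 × 26.9 = 224.346 mm·m/s
Steady-state rate R = (F_in − F_out)/L = (361.122 − 224.346) / 343000 m = 3.988e-04 mm/s.
R = 3.988e-04 × 3600 = 1.44 mm/hr.

R ≈ 1.44 mm/hr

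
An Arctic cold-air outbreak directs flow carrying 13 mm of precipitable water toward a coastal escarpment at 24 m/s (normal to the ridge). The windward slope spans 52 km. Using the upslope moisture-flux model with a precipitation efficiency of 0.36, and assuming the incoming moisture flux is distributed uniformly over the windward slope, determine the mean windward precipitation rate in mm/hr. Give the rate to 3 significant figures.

Incoming column moisture flux per unit ridge length: F = V × PW = 24 × 13 = 312 mm·m/s.
Spread over the 52 km slope with efficiency ε = 0.36: R = ε·F/W = 0.36 × 312 / 52000 m = 2.160e-03 mm/s.
R = 2.160e-03 × 3600 = 7.78 mm/hr.

R ≈ 7.78 mm/hr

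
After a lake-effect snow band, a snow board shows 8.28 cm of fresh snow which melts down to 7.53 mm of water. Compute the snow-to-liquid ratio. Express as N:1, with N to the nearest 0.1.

ratio ≈ 11.0

Ratio = snow depth / SWE = 82.8 mm / 7.53 mm = 11.0, i.e. 11.0:1.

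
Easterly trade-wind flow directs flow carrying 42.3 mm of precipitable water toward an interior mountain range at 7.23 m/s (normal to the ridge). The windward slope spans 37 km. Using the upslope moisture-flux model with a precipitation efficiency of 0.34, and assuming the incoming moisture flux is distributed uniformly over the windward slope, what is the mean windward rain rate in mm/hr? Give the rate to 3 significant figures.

R ≈ 10.1 mm/hr

Incoming column moisture flux per unit ridge length: F = V × PW = 7.23 × 42.3 = 305.829 mm·m/s.
Spread over the 37 km slope with efficiency ε = 0.34: R = ε·F/W = 0.34 × 305.829 / 37000 m = 2.810e-03 mm/s.
R = 2.810e-03 × 3600 = 10.1 mm/hr.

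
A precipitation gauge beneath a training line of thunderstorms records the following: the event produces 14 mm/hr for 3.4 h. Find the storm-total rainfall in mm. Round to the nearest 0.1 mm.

total ≈ 47.6 mm

Total = Σ Rᵢ Δtᵢ = 14 × 3.4
      = 47.6 = 47.6 mm.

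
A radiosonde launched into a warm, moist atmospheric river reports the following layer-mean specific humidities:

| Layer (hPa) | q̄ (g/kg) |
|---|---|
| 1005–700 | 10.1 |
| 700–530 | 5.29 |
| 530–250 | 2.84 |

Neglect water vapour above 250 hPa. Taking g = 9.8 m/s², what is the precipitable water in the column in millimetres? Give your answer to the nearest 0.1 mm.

Precipitable water is the column-integrated vapour mass per unit area: PW = (1/g) Σ q̄ Δp, with q in kg/kg and Δp in Pa (1 kg/m² of water = 1 mm).
Layer 1005–700 hPa: Δp = 305 hPa = 30500 Pa, q̄ = 0.0101 kg/kg → 0.0101 × 30500 / 9.8 = 31.43 mm
Layer 700–530 hPa: Δp = 170 hPa = 17000 Pa, q̄ = 0.00529 kg/kg → 0.00529 × 17000 / 9.8 = 9.18 mm
Layer 530–250 hPa: Δp = 280 hPa = 28000 Pa, q̄ = 0.00284 kg/kg → 0.00284 × 28000 / 9.8 = 8.11 mm
PW = 31.43 + 9.18 + 8.11 = 48.72 ≈ 48.7 mm.

PW ≈ 48.7 mm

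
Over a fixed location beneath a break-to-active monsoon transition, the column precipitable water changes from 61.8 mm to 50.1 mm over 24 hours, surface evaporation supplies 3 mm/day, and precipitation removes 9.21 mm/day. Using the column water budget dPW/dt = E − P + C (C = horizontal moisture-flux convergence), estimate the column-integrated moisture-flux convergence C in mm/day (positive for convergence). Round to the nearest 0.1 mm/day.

C ≈ -5.5 mm/day

dPW/dt = (50.1 − 61.8) mm / (24/24 day) = -11.700 mm/day.
C = dPW/dt − E + P = (-11.700) − 3 + 9.21 = -5.5 mm/day.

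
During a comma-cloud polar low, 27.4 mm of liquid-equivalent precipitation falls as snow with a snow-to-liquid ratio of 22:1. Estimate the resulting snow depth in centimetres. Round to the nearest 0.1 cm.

snow depth ≈ 60.3 cm

Snow depth = liquid × ratio = 27.4 mm × 22 = 602.8 mm = 60.3 cm.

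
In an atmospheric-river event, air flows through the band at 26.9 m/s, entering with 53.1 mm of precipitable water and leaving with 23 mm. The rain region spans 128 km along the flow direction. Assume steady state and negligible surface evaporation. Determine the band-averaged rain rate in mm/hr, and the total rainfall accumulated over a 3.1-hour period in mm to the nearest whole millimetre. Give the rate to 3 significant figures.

R ≈ 22.8 mm/hr; total ≈ 71 mm

Column moisture flux per unit crosswind length is F = V × PW.
Inflow: F_in = 26.9 × 53.1 = 1428.39 mm·m/s
Outflow: F_out = 26.9 × 23 = 618.7 mm·m/s
Steady-state rate R = (F_in − F_out)/L = (1428.39 − 618.7) / 128000 m = 6.326e-03 mm/s.
R = 6.326e-03 × 3600 = 22.8 mm/hr.
Over 3.1 h: total = 22.8 × 3.1 = 70.68 ≈ 71 mm.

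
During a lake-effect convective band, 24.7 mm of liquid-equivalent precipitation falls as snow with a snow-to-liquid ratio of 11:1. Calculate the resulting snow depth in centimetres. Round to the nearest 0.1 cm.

Snow depth = liquid × ratio = 24.7 mm × 11 = 271.7 mm = 27.2 cm.

snow depth ≈ 27.2 cm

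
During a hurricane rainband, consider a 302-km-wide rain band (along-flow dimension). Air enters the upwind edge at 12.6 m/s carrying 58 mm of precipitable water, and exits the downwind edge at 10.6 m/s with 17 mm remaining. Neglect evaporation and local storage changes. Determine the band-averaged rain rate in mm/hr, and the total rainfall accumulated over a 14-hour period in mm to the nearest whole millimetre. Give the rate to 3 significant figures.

Column moisture flux per unit crosswind length is F = V × PW.
Inflow: F_in = 12.6 × 58 = 730.8 mm·m/s
Outflow: F_out = 10.6 × 17 = 180.2 mm·m/s
Steady-state rate R = (F_in − F_out)/L = (730.8 − 180.2) / 302000 m = 1.823e-03 mm/s.
R = 1.823e-03 × 3600 = 6.56 mm/hr.
Over 14 h: total = 6.56 × 14 = 91.84 ≈ 92 mm.

R ≈ 6.56 mm/hr; total ≈ 92 mm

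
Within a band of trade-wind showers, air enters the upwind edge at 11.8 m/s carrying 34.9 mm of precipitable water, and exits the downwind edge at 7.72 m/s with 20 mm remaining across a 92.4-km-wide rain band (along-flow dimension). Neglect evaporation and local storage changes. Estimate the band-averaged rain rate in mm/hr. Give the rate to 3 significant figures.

Column moisture flux per unit crosswind length is F = V × PW.
Inflow: F_in = 11.8 × 34.9 = 411.82 mm·m/s
Outflow: F_out = 7.72 × 20 = 154.4 mm·m/s
Steady-state rate R = (F_in − F_out)/L = (411.82 − 154.4) / 92400 m = 2.786e-03 mm/s.
R = 2.786e-03 × 3600 = 10.0 mm/hr.

R ≈ 10.0 mm/hr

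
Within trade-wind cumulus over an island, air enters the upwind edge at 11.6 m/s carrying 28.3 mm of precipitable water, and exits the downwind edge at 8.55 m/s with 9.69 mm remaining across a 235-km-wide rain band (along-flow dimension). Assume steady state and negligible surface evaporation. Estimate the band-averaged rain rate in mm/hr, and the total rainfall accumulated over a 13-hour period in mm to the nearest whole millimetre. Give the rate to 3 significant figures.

R ≈ 3.76 mm/hr; total ≈ 49 mm

Column moisture flux per unit crosswind length is F = V × PW.
Inflow: F_in = 11.6 × 28.3 = 328.28 mm·m/s
Outflow: F_out = 8.55 × 9.69 = 82.8495 mm·m/s
Steady-state rate R = (F_in − F_out)/L = (328.28 − 82.8495) / 235000 m = 1.044e-03 mm/s.
R = 1.044e-03 × 3600 = 3.76 mm/hr.
Over 13 h: total = 3.76 × 13 = 48.88 ≈ 49 mm.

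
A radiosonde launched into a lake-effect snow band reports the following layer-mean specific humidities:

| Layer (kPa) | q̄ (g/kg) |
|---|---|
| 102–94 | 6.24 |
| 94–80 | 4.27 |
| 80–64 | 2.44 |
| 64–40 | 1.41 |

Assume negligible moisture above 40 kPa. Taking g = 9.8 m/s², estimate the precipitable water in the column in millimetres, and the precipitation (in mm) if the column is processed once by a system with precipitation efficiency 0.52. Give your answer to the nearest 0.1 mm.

PW ≈ 18.6 mm; precipitation ≈ 9.7 mm

Precipitable water is the column-integrated vapour mass per unit area: PW = (1/g) Σ q̄ Δp, with q in kg/kg and Δp in Pa (1 kg/m² of water = 1 mm).
Layer 102–94 kPa: Δp = 80 hPa = 8000 Pa, q̄ = 0.00624 kg/kg → 0.00624 × 8000 / 9.8 = 5.09 mm
Layer 94–80 kPa: Δp = 140 hPa = 14000 Pa, q̄ = 0.00427 kg/kg → 0.00427 × 14000 / 9.8 = 6.10 mm
Layer 80–64 kPa: Δp = 160 hPa = 16000 Pa, q̄ = 0.00244 kg/kg → 0.00244 × 16000 / 9.8 = 3.98 mm
Layer 64–40 kPa: Δp = 240 hPa = 24000 Pa, q̄ = 0.00141 kg/kg → 0.00141 × 24000 / 9.8 = 3.45 mm
PW = 5.09 + 6.10 + 3.98 + 3.45 = 18.62 ≈ 18.6 mm.
Precipitation = ε × PW = 0.52 × 18.6 = 9.7 mm.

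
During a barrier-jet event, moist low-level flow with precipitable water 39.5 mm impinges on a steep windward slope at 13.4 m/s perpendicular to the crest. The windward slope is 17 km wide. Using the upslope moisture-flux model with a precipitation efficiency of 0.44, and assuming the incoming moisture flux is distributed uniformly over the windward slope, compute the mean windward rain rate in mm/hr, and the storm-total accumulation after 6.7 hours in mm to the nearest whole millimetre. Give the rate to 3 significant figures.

Incoming column moisture flux per unit ridge length: F = V × PW = 13.4 × 39.5 = 529.3 mm·m/s.
Spread over the 17 km slope with efficiency ε = 0.44: R = ε·F/W = 0.44 × 529.3 / 17000 m = 1.370e-02 mm/s.
R = 1.370e-02 × 3600 = 49.3 mm/hr.
Over 6.7 h: total = 49.3 × 6.7 = 330.31 ≈ 330 mm.

R ≈ 49.3 mm/hr; total ≈ 330 mm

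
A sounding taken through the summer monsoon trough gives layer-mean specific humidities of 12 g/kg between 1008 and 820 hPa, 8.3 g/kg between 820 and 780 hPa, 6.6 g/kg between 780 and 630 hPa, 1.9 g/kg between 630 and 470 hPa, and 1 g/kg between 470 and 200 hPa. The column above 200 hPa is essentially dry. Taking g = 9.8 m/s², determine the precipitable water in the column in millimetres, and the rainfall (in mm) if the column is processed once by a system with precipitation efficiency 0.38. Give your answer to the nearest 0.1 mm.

PW ≈ 42.4 mm; rainfall ≈ 16.1 mm

Precipitable water is the column-integrated vapour mass per unit area: PW = (1/g) Σ q̄ Δp, with q in kg/kg and Δp in Pa (1 kg/m² of water = 1 mm).
Layer 1008–820 hPa: Δp = 188 hPa = 18800 Pa, q̄ = 0.012 kg/kg → 0.012 × 18800 / 9.8 = 23.02 mm
Layer 820–780 hPa: Δp = 40 hPa = 4000 Pa, q̄ = 0.0083 kg/kg → 0.0083 × 4000 / 9.8 = 3.39 mm
Layer 780–630 hPa: Δp = 150 hPa = 15000 Pa, q̄ = 0.0066 kg/kg → 0.0066 × 15000 / 9.8 = 10.10 mm
Layer 630–470 hPa: Δp = 160 hPa = 16000 Pa, q̄ = 0.0019 kg/kg → 0.0019 × 16000 / 9.8 = 3.10 mm
Layer 470–200 hPa: Δp = 270 hPa = 27000 Pa, q̄ = 0.001 kg/kg → 0.001 × 27000 / 9.8 = 2.76 mm
PW = 23.02 + 3.39 + 10.10 + 3.10 + 2.76 = 42.37 ≈ 42.4 mm.
Rainfall = ε × PW = 0.38 × 42.4 = 16.1 mm.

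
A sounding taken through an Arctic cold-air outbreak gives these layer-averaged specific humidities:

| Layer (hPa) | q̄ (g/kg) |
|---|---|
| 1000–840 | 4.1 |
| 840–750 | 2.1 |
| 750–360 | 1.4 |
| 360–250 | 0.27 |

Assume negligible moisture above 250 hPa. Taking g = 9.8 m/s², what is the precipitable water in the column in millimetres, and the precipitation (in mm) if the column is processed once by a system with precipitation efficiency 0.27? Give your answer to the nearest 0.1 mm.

PW ≈ 14.5 mm; precipitation ≈ 3.9 mm

Precipitable water is the column-integrated vapour mass per unit area: PW = (1/g) Σ q̄ Δp, with q in kg/kg and Δp in Pa (1 kg/m² of water = 1 mm).
Layer 1000–840 hPa: Δp = 160 hPa = 16000 Pa, q̄ = 0.0041 kg/kg → 0.0041 × 16000 / 9.8 = 6.69 mm
Layer 840–750 hPa: Δp = 90 hPa = 9000 Pa, q̄ = 0.0021 kg/kg → 0.0021 × 9000 / 9.8 = 1.93 mm
Layer 750–360 hPa: Δp = 390 hPa = 39000 Pa, q̄ = 0.0014 kg/kg → 0.0014 × 39000 / 9.8 = 5.57 mm
Layer 360–250 hPa: Δp = 110 hPa = 11000 Pa, q̄ = 0.00027 kg/kg → 0.00027 × 11000 / 9.8 = 0.30 mm
PW = 6.69 + 1.93 + 5.57 + 0.30 = 14.49 ≈ 14.5 mm.
Precipitation = ε × PW = 0.27 × 14.5 = 3.9 mm.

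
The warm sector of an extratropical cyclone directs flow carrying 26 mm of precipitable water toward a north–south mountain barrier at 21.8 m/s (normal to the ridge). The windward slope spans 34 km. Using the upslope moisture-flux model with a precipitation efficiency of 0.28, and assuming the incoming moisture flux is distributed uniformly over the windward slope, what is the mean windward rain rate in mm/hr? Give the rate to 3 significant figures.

Incoming column moisture flux per unit ridge length: F = V × PW = 21.8 × 26 = 566.8 mm·m/s.
Spread over the 34 km slope with efficiency ε = 0.28: R = ε·F/W = 0.28 × 566.8 / 34000 m = 4.668e-03 mm/s.
R = 4.668e-03 × 3600 = 16.8 mm/hr.

R ≈ 16.8 mm/hr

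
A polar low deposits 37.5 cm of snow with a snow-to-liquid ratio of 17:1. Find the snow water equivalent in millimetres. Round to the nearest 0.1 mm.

SWE = snow depth / ratio = 37.5 cm / 17 = 2.206 cm = 22.1 mm.

SWE ≈ 22.1 mm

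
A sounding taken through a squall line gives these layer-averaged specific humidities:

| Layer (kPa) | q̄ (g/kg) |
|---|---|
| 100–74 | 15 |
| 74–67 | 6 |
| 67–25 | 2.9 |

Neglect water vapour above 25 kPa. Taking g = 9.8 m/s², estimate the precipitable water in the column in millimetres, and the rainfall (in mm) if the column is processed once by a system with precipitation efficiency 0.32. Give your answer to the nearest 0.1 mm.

Precipitable water is the column-integrated vapour mass per unit area: PW = (1/g) Σ q̄ Δp, with q in kg/kg and Δp in Pa (1 kg/m² of water = 1 mm).
Layer 100–74 kPa: Δp = 260 hPa = 26000 Pa, q̄ = 0.015 kg/kg → 0.015 × 26000 / 9.8 = 39.80 mm
Layer 74–67 kPa: Δp = 70 hPa = 7000 Pa, q̄ = 0.006 kg/kg → 0.006 × 7000 / 9.8 = 4.29 mm
Layer 67–25 kPa: Δp = 420 hPa = 42000 Pa, q̄ = 0.0029 kg/kg → 0.0029 × 42000 / 9.8 = 12.43 mm
PW = 39.80 + 4.29 + 12.43 = 56.52 ≈ 56.5 mm.
Rainfall = ε × PW = 0.32 × 56.5 = 18.1 mm.

PW ≈ 56.5 mm; rainfall ≈ 18.1 mm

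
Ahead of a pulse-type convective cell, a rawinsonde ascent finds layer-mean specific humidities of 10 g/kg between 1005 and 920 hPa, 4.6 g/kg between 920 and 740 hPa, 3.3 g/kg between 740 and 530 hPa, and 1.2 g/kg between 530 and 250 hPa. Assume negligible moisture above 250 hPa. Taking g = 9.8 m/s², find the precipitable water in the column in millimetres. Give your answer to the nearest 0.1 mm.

PW ≈ 27.6 mm

Precipitable water is the column-integrated vapour mass per unit area: PW = (1/g) Σ q̄ Δp, with q in kg/kg and Δp in Pa (1 kg/m² of water = 1 mm).
Layer 1005–920 hPa: Δp = 85 hPa = 8500 Pa, q̄ = 0.01 kg/kg → 0.01 × 8500 / 9.8 = 8.67 mm
Layer 920–740 hPa: Δp = 180 hPa = 18000 Pa, q̄ = 0.0046 kg/kg → 0.0046 × 18000 / 9.8 = 8.45 mm
Layer 740–530 hPa: Δp = 210 hPa = 21000 Pa, q̄ = 0.0033 kg/kg → 0.0033 × 21000 / 9.8 = 7.07 mm
Layer 530–250 hPa: Δp = 280 hPa = 28000 Pa, q̄ = 0.0012 kg/kg → 0.0012 × 28000 / 9.8 = 3.43 mm
PW = 8.67 + 8.45 + 7.07 + 3.43 = 27.62 ≈ 27.6 mm.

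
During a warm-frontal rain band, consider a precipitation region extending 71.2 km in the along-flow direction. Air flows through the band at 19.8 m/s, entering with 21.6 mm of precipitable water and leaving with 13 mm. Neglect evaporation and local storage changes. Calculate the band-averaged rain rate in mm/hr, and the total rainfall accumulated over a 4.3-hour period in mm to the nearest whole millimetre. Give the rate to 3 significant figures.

Column moisture flux per unit crosswind length is F = V × PW.
Inflow: F_in = 19.8 × 21.6 = 427.68 mm·m/s
Outflow: F_out = 19.8 × 13 = 257.4 mm·m/s
Steady-state rate R = (F_in − F_out)/L = (427.68 − 257.4) / 71200 m = 2.392e-03 mm/s.
R = 2.392e-03 × 3600 = 8.61 mm/hr.
Over 4.3 h: total = 8.61 × 4.3 = 37.023 ≈ 37 mm.

R ≈ 8.61 mm/hr; total ≈ 37 mm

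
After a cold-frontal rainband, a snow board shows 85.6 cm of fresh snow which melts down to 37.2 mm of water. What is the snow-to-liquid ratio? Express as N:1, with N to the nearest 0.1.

ratio ≈ 23.0

Ratio = snow depth / SWE = 856 mm / 37.2 mm = 23.0, i.e. 23.0:1.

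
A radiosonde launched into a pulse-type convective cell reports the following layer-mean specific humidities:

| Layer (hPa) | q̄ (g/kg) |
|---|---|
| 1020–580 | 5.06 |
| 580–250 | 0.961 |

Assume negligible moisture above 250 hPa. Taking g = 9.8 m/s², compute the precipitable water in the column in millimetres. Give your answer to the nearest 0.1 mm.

Precipitable water is the column-integrated vapour mass per unit area: PW = (1/g) Σ q̄ Δp, with q in kg/kg and Δp in Pa (1 kg/m² of water = 1 mm).
Layer 1020–580 hPa: Δp = 440 hPa = 44000 Pa, q̄ = 0.00506 kg/kg → 0.00506 × 44000 / 9.8 = 22.72 mm
Layer 580–250 hPa: Δp = 330 hPa = 33000 Pa, q̄ = 0.000961 kg/kg → 0.000961 × 33000 / 9.8 = 3.24 mm
PW = 22.72 + 3.24 = 25.96 ≈ 26.0 mm.

PW ≈ 26.0 mm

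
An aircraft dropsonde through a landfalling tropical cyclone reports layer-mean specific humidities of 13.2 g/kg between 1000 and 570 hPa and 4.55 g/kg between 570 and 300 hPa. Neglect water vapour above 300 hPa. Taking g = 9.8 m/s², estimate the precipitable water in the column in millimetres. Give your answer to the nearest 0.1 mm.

PW ≈ 70.5 mm

Precipitable water is the column-integrated vapour mass per unit area: PW = (1/g) Σ q̄ Δp, with q in kg/kg and Δp in Pa (1 kg/m² of water = 1 mm).
Layer 1000–570 hPa: Δp = 430 hPa = 43000 Pa, q̄ = 0.0132 kg/kg → 0.0132 × 43000 / 9.8 = 57.92 mm
Layer 570–300 hPa: Δp = 270 hPa = 27000 Pa, q̄ = 0.00455 kg/kg → 0.00455 × 27000 / 9.8 = 12.54 mm
PW = 57.92 + 12.54 = 70.46 ≈ 70.5 mm.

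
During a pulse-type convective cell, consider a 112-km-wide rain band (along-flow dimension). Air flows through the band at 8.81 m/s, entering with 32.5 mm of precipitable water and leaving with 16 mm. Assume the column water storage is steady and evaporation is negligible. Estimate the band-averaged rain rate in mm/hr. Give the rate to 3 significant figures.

R ≈ 4.67 mm/hr

Column moisture flux per unit crosswind length is F = V × PW.
Inflow: F_in = 8.81 × 32.5 = 286.325 mm·m/s
Outflow: F_out = 8.81 × 16 = 140.96 mm·m/s
Steady-state rate R = (F_in − F_out)/L = (286.325 − 140.96) / 112000 m = 1.298e-03 mm/s.
R = 1.298e-03 × 3600 = 4.67 mm/hr.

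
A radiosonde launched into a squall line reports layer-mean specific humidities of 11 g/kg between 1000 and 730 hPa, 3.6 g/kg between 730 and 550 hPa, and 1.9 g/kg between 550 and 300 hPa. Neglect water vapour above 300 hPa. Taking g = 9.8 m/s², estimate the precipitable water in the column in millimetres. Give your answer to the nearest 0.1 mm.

Precipitable water is the column-integrated vapour mass per unit area: PW = (1/g) Σ q̄ Δp, with q in kg/kg and Δp in Pa (1 kg/m² of water = 1 mm).
Layer 1000–730 hPa: Δp = 270 hPa = 27000 Pa, q̄ = 0.011 kg/kg → 0.011 × 27000 / 9.8 = 30.31 mm
Layer 730–550 hPa: Δp = 180 hPa = 18000 Pa, q̄ = 0.0036 kg/kg → 0.0036 × 18000 / 9.8 = 6.61 mm
Layer 550–300 hPa: Δp = 250 hPa = 25000 Pa, q̄ = 0.0019 kg/kg → 0.0019 × 25000 / 9.8 = 4.85 mm
PW = 30.31 + 6.61 + 4.85 = 41.77 ≈ 41.8 mm.

PW ≈ 41.8 mm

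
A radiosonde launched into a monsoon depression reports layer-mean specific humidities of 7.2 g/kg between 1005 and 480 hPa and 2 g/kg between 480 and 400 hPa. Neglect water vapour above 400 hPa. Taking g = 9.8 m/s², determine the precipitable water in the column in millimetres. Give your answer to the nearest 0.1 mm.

PW ≈ 40.2 mm

Precipitable water is the column-integrated vapour mass per unit area: PW = (1/g) Σ q̄ Δp, with q in kg/kg and Δp in Pa (1 kg/m² of water = 1 mm).
Layer 1005–480 hPa: Δp = 525 hPa = 52500 Pa, q̄ = 0.0072 kg/kg → 0.0072 × 52500 / 9.8 = 38.57 mm
Layer 480–400 hPa: Δp = 80 hPa = 8000 Pa, q̄ = 0.002 kg/kg → 0.002 × 8000 / 9.8 = 1.63 mm
PW = 38.57 + 1.63 = 40.20 ≈ 40.2 mm.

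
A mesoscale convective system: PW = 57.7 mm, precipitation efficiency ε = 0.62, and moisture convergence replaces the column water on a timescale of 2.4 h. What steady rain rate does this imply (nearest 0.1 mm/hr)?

Each overturning extracts ε × PW = 0.62 × 57.7 = 35.774 mm.
Rate = ε·PW / τ = 35.774 / 2.4 h = 14.9 mm/hr.

R ≈ 14.9 mm/hr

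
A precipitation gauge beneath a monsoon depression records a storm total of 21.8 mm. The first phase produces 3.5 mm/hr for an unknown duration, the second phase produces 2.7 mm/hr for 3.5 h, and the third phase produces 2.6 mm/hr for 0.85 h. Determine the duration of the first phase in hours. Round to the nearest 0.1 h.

Known phases: 2.7 × 3.5 + 2.6 × 0.85 = 9.45 + 2.21 = 11.66 mm.
Remaining depth = 21.8 − 11.66 = 10.14 mm.
Duration = 10.14 / 3.5 = 2.9 h.

duration ≈ 2.9 h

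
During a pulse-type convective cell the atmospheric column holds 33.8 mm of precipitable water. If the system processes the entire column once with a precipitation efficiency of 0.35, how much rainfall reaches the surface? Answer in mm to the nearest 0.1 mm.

rainfall ≈ 11.8 mm

Rainfall = ε × PW = 0.35 × 33.8 = 11.8 mm.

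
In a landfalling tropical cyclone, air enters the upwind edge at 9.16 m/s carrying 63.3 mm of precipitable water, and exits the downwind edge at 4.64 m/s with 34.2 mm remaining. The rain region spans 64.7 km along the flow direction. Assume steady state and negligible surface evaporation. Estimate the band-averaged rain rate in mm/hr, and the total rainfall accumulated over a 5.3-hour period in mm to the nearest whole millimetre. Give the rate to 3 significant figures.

R ≈ 23.4 mm/hr; total ≈ 124 mm

Column moisture flux per unit crosswind length is F = V × PW.
Inflow: F_in = 9.16 × 63.3 = 579.828 mm·m/s
Outflow: F_out = 4.64 × 34.2 = 158.688 mm·m/s
Steady-state rate R = (F_in − F_out)/L = (579.828 − 158.688) / 64700 m = 6.509e-03 mm/s.
R = 6.509e-03 × 3600 = 23.4 mm/hr.
Over 5.3 h: total = 23.4 × 5.3 = 124.02 ≈ 124 mm.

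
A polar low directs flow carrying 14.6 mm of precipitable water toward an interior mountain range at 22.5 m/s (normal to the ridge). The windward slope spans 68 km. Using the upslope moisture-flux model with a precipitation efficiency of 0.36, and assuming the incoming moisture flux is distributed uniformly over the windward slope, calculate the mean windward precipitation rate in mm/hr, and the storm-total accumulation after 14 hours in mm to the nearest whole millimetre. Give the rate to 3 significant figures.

Incoming column moisture flux per unit ridge length: F = V × PW = 22.5 × 14.6 = 328.5 mm·m/s.
Spread over the 68 km slope with efficiency ε = 0.36: R = ε·F/W = 0.36 × 328.5 / 68000 m = 1.739e-03 mm/s.
R = 1.739e-03 × 3600 = 6.26 mm/hr.
Over 14 h: total = 6.26 × 14 = 87.64 ≈ 88 mm.

R ≈ 6.26 mm/hr; total ≈ 88 mm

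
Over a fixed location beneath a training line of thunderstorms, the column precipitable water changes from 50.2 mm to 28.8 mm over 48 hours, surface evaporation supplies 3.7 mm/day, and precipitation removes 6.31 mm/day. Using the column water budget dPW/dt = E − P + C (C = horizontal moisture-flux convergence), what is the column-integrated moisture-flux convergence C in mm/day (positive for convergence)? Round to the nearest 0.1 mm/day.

dPW/dt = (28.8 − 50.2) mm / (48/24 day) = -10.700 mm/day.
C = dPW/dt − E + P = (-10.700) − 3.7 + 6.31 = -8.1 mm/day.

C ≈ -8.1 mm/day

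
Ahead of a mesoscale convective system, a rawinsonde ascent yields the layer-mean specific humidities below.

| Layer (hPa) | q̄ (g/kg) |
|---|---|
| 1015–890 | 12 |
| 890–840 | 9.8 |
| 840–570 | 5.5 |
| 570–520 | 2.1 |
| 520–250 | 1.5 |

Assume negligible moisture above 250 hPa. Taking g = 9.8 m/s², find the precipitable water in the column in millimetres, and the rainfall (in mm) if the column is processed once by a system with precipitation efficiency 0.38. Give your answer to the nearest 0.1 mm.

Precipitable water is the column-integrated vapour mass per unit area: PW = (1/g) Σ q̄ Δp, with q in kg/kg and Δp in Pa (1 kg/m² of water = 1 mm).
Layer 1015–890 hPa: Δp = 125 hPa = 12500 Pa, q̄ = 0.012 kg/kg → 0.012 × 12500 / 9.8 = 15.31 mm
Layer 890–840 hPa: Δp = 50 hPa = 5000 Pa, q̄ = 0.0098 kg/kg → 0.0098 × 5000 / 9.8 = 5.00 mm
Layer 840–570 hPa: Δp = 270 hPa = 27000 Pa, q̄ = 0.0055 kg/kg → 0.0055 × 27000 / 9.8 = 15.15 mm
Layer 570–520 hPa: Δp = 50 hPa = 5000 Pa, q̄ = 0.0021 kg/kg → 0.0021 × 5000 / 9.8 = 1.07 mm
Layer 520–250 hPa: Δp = 270 hPa = 27000 Pa, q̄ = 0.0015 kg/kg → 0.0015 × 27000 / 9.8 = 4.13 mm
PW = 15.31 + 5.00 + 15.15 + 1.07 + 4.13 = 40.66 ≈ 40.7 mm.
Rainfall = ε × PW = 0.38 × 40.7 = 15.5 mm.

PW ≈ 40.7 mm; rainfall ≈ 15.5 mm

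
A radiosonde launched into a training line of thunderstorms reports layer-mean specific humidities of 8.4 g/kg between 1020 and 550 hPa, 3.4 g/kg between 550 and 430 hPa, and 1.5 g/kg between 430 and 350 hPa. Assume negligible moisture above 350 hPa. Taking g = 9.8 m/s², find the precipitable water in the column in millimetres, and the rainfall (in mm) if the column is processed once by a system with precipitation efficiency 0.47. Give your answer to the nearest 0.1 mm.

Precipitable water is the column-integrated vapour mass per unit area: PW = (1/g) Σ q̄ Δp, with q in kg/kg and Δp in Pa (1 kg/m² of water = 1 mm).
Layer 1020–550 hPa: Δp = 470 hPa = 47000 Pa, q̄ = 0.0084 kg/kg → 0.0084 × 47000 / 9.8 = 40.29 mm
Layer 550–430 hPa: Δp = 120 hPa = 12000 Pa, q̄ = 0.0034 kg/kg → 0.0034 × 12000 / 9.8 = 4.16 mm
Layer 430–350 hPa: Δp = 80 hPa = 8000 Pa, q̄ = 0.0015 kg/kg → 0.0015 × 8000 / 9.8 = 1.22 mm
PW = 40.29 + 4.16 + 1.22 = 45.67 ≈ 45.7 mm.
Rainfall = ε × PW = 0.47 × 45.7 = 21.5 mm.

PW ≈ 45.7 mm; rainfall ≈ 21.5 mm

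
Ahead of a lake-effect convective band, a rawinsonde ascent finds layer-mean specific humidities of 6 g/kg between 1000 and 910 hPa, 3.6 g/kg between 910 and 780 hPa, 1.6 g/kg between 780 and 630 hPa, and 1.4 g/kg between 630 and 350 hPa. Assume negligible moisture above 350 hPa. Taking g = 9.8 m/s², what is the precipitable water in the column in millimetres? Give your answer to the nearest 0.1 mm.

Precipitable water is the column-integrated vapour mass per unit area: PW = (1/g) Σ q̄ Δp, with q in kg/kg and Δp in Pa (1 kg/m² of water = 1 mm).
Layer 1000–910 hPa: Δp = 90 hPa = 9000 Pa, q̄ = 0.006 kg/kg → 0.006 × 9000 / 9.8 = 5.51 mm
Layer 910–780 hPa: Δp = 130 hPa = 13000 Pa, q̄ = 0.0036 kg/kg → 0.0036 × 13000 / 9.8 = 4.78 mm
Layer 780–630 hPa: Δp = 150 hPa = 15000 Pa, q̄ = 0.0016 kg/kg → 0.0016 × 15000 / 9.8 = 2.45 mm
Layer 630–350 hPa: Δp = 280 hPa = 28000 Pa, q̄ = 0.0014 kg/kg → 0.0014 × 28000 / 9.8 = 4.00 mm
PW = 5.51 + 4.78 + 2.45 + 4.00 = 16.74 ≈ 16.7 mm.

PW ≈ 16.7 mm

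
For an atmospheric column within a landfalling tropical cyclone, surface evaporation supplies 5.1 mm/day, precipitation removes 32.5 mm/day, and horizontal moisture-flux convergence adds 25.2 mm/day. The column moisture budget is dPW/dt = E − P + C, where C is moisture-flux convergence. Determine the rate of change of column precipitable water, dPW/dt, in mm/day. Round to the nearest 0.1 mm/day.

dPW/dt ≈ -2.2 mm/day

dPW/dt = E − P + C = 5.1 − 32.5 + (25.2) = -2.2 mm/day.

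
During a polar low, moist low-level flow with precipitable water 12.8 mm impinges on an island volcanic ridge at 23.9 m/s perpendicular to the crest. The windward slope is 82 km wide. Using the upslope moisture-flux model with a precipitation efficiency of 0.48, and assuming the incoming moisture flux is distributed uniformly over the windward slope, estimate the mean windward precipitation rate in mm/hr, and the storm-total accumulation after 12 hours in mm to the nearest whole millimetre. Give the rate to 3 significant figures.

Incoming column moisture flux per unit ridge length: F = V × PW = 23.9 × 12.8 = 305.92 mm·m/s.
Spread over the 82 km slope with efficiency ε = 0.48: R = ε·F/W = 0.48 × 305.92 / 82000 m = 1.791e-03 mm/s.
R = 1.791e-03 × 3600 = 6.45 mm/hr.
Over 12 h: total = 6.45 × 12 = 77.4 ≈ 77 mm.

R ≈ 6.45 mm/hr; total ≈ 77 mm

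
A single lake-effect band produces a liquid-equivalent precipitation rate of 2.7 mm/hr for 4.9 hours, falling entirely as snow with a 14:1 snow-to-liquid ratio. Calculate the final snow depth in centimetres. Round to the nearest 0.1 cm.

Liquid-equivalent depth = 2.7 × 4.9 = 13.23 mm.
Snow depth = 13.23 mm × 14 = 185.22 mm = 18.5 cm.

snow depth ≈ 18.5 cm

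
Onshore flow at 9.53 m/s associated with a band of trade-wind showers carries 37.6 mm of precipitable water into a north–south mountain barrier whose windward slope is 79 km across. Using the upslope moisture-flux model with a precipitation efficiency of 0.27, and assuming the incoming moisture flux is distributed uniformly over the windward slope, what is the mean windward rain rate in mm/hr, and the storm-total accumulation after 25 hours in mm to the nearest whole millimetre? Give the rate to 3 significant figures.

R ≈ 4.41 mm/hr; total ≈ 110 mm

Incoming column moisture flux per unit ridge length: F = V × PW = 9.53 × 37.6 = 358.328 mm·m/s.
Spread over the 79 km slope with efficiency ε = 0.27: R = ε·F/W = 0.27 × 358.328 / 79000 m = 1.225e-03 mm/s.
R = 1.225e-03 × 3600 = 4.41 mm/hr.
Over 25 h: total = 4.41 × 25 = 110.25 ≈ 110 mm.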